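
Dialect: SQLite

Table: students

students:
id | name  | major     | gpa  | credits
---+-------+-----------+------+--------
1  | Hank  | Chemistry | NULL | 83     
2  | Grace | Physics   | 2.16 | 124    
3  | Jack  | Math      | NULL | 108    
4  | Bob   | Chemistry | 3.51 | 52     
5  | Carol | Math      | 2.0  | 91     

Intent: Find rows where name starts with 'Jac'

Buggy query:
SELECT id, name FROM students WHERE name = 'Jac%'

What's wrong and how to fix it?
Bug: '=' compares the literal string including the % character; pattern matching needs LIKE

Fix: Use LIKE for wildcard pattern matching

Corrected query:
SELECT id, name FROM students WHERE name LIKE 'Jac%'

Result:
id | name
---+-----
3  | Jack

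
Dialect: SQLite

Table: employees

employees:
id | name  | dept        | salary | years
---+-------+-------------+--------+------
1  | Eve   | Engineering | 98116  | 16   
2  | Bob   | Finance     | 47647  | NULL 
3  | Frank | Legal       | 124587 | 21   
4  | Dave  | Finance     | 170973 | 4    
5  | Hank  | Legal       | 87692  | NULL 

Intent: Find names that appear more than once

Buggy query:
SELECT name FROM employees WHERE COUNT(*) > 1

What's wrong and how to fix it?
Bug: WHERE can't reference COUNT(*); aggregates are computed after WHERE

Fix: GROUP BY name, then filter groups with HAVING COUNT(*) > 1

Corrected query:
SELECT name FROM employees GROUP BY name HAVING COUNT(*) > 1

Result:
(no rows)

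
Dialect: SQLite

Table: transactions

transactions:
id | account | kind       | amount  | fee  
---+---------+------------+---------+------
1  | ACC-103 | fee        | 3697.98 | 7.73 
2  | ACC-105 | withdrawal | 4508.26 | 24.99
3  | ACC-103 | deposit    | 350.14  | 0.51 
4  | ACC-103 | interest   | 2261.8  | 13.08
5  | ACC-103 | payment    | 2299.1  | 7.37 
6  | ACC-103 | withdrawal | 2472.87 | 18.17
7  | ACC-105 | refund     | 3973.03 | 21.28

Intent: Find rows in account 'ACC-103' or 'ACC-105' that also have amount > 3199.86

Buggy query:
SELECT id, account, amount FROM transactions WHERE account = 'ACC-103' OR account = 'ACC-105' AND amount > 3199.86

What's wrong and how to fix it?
Bug: AND binds tighter than OR, so this parses as account = 'ACC-103' OR (account = 'ACC-105' AND amount > 3199.86)

Fix: Add parentheses around the OR so the AND applies to both alternatives

Corrected query:
SELECT id, account, amount FROM transactions WHERE (account = 'ACC-103' OR account = 'ACC-105') AND amount > 3199.86

Result:
id | account | amount 
---+---------+--------
1  | ACC-103 | 3697.98
2  | ACC-105 | 4508.26
7  | ACC-105 | 3973.03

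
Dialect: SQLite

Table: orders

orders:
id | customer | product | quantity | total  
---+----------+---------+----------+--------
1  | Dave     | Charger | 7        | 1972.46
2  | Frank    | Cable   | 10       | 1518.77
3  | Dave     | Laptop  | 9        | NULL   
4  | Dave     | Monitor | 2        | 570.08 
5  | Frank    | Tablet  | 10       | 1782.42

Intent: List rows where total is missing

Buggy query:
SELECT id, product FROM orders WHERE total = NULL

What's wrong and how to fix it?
Bug: '= NULL' is always unknown in SQL three-valued logic, so no rows match

Fix: Use IS NULL to test for NULL

Corrected query:
SELECT id, product FROM orders WHERE total IS NULL

Result:
id | product
---+--------
3  | Laptop 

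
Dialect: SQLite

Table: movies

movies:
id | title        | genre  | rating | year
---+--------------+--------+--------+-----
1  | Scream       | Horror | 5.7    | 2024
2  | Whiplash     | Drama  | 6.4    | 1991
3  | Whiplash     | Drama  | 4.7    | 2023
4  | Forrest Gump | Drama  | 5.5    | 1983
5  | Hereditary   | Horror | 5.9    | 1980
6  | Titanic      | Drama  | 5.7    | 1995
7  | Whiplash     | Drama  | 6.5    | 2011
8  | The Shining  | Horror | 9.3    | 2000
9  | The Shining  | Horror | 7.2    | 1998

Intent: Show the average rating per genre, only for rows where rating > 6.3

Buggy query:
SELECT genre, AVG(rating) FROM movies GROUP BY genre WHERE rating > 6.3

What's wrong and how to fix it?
Bug: Row-level WHERE must come before GROUP BY in the clause order

Fix: Place WHERE between FROM and GROUP BY

Corrected query:
SELECT genre, AVG(rating) FROM movies WHERE rating > 6.3 GROUP BY genre

Result:
genre  | AVG(rating)
-------+------------
Drama  | 6.45       
Horror | 8.25       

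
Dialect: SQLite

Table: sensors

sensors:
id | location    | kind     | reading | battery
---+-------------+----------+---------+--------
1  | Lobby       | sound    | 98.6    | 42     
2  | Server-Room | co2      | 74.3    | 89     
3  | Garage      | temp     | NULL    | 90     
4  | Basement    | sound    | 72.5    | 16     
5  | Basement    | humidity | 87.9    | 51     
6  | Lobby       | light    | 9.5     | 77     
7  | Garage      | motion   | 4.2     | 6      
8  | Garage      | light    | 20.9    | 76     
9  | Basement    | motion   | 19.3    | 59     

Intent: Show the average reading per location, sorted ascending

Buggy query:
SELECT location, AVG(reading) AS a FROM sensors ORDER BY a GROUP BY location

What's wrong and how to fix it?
Bug: ORDER BY appears before GROUP BY; SQL clause order requires GROUP BY first

Fix: Reorder: SELECT … FROM … GROUP BY … ORDER BY …

Corrected query:
SELECT location, AVG(reading) AS a FROM sensors GROUP BY location ORDER BY a

Result:
location    | a    
------------+------
Garage      | 12.55
Lobby       | 54.05
Basement    | 59.9 
Server-Room | 74.3 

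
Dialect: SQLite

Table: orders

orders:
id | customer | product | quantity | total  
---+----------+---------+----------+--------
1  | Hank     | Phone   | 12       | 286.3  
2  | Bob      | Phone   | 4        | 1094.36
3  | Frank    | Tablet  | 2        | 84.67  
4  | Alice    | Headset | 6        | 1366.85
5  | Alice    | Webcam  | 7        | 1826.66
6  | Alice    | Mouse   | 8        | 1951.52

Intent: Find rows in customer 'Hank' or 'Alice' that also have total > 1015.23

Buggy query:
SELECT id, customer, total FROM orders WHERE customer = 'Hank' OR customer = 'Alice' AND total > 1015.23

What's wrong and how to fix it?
Bug: AND binds tighter than OR, so this parses as customer = 'Hank' OR (customer = 'Alice' AND total > 1015.23)

Fix: Group the OR with parentheses (or use IN), then AND the threshold

Corrected query:
SELECT id, customer, total FROM orders WHERE (customer = 'Hank' OR customer = 'Alice') AND total > 1015.23

Result:
id | customer | total  
---+----------+--------
4  | Alice    | 1366.85
5  | Alice    | 1826.66
6  | Alice    | 1951.52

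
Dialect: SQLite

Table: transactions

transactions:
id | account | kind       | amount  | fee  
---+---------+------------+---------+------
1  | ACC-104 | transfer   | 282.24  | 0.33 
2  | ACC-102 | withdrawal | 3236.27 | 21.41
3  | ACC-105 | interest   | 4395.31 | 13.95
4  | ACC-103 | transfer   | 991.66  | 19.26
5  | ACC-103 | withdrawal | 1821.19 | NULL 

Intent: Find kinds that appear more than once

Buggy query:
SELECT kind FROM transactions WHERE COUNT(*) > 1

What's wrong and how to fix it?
Bug: COUNT(*) is an aggregate and cannot be used in WHERE

Fix: GROUP BY kind, then filter groups with HAVING COUNT(*) > 1

Corrected query:
SELECT kind FROM transactions GROUP BY kind HAVING COUNT(*) > 1

Result:
kind      
----------
transfer  
withdrawal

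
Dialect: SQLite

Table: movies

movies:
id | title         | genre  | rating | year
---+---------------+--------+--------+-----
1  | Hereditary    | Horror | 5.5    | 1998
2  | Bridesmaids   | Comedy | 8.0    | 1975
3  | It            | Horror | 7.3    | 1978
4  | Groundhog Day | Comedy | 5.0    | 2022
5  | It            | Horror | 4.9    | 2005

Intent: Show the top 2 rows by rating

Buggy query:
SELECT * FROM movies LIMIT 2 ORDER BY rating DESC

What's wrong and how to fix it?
Bug: ORDER BY cannot follow LIMIT; LIMIT is the final clause

Fix: Sort with ORDER BY, then apply LIMIT

Corrected query:
SELECT * FROM movies ORDER BY rating DESC LIMIT 2

Result:
id | title       | genre  | rating | year
---+-------------+--------+--------+-----
2  | Bridesmaids | Comedy | 8      | 1975
3  | It          | Horror | 7.3    | 1978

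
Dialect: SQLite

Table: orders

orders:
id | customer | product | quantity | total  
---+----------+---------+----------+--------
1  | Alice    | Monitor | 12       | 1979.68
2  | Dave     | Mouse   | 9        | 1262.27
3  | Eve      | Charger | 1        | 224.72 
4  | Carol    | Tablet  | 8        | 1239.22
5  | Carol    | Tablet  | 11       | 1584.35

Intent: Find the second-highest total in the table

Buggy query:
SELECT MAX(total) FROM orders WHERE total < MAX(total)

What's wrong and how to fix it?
Bug: The inner MAX is an aggregate inside WHERE, which is not allowed

Fix: Put the inner MAX in a scalar subquery

Corrected query:
SELECT MAX(total) FROM orders WHERE total < (SELECT MAX(total) FROM orders)

Result:
MAX(total)
----------
1584.35   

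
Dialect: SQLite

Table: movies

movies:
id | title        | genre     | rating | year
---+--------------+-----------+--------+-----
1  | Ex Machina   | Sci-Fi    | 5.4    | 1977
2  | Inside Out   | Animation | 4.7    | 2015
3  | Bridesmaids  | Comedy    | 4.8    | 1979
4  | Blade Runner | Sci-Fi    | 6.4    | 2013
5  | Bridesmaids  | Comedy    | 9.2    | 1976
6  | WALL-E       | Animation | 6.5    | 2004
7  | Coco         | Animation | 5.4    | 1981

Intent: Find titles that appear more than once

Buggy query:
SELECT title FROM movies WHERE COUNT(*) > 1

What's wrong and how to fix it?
Bug: WHERE can't reference COUNT(*); aggregates are computed after WHERE

Fix: Group first, then use HAVING for the count condition

Corrected query:
SELECT title FROM movies GROUP BY title HAVING COUNT(*) > 1

Result:
title      
-----------
Bridesmaids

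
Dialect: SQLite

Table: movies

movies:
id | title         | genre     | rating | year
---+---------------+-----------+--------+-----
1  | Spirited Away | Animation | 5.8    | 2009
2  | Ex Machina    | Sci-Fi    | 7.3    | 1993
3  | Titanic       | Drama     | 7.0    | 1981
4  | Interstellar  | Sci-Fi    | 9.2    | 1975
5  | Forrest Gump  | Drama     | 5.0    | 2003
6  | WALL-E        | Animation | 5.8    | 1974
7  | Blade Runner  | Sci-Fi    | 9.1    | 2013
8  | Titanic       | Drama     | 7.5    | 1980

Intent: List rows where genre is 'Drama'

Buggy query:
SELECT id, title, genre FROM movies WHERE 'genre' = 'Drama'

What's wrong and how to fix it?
Bug: Single quotes denote string literals in SQL; the column name is being compared as a constant string

Fix: Reference the column as genre without single quotes

Corrected query:
SELECT id, title, genre FROM movies WHERE genre = 'Drama'

Result:
id | title        | genre
---+--------------+------
3  | Titanic      | Drama
5  | Forrest Gump | Drama
8  | Titanic      | Drama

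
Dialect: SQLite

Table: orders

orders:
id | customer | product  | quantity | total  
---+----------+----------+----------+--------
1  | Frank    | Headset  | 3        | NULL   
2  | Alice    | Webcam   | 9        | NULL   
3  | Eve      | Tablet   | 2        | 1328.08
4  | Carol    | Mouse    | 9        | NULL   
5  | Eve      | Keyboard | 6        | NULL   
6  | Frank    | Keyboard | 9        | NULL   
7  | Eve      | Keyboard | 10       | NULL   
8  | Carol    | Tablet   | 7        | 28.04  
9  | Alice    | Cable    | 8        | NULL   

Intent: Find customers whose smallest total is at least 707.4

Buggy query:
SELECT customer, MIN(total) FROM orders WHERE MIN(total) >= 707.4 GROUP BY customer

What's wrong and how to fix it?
Bug: Aggregates like MIN are computed per group after WHERE runs

Fix: Replace WHERE with HAVING after the GROUP BY

Corrected query:
SELECT customer, MIN(total) FROM orders GROUP BY customer HAVING MIN(total) >= 707.4

Result:
customer | MIN(total)
---------+-----------
Eve      | 1328.08   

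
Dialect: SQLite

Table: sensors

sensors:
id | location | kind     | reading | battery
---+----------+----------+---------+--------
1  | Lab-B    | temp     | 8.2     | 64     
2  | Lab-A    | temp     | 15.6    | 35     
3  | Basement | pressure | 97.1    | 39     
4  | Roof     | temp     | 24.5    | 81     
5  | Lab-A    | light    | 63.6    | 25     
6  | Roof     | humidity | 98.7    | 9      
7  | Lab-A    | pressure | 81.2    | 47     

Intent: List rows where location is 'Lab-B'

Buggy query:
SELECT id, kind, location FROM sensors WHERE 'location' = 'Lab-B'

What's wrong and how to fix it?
Bug: Single quotes denote string literals in SQL; the column name is being compared as a constant string

Fix: Remove the quotes around the column name (or use double quotes for an identifier)

Corrected query:
SELECT id, kind, location FROM sensors WHERE location = 'Lab-B'

Result:
id | kind | location
---+------+---------
1  | temp | Lab-B   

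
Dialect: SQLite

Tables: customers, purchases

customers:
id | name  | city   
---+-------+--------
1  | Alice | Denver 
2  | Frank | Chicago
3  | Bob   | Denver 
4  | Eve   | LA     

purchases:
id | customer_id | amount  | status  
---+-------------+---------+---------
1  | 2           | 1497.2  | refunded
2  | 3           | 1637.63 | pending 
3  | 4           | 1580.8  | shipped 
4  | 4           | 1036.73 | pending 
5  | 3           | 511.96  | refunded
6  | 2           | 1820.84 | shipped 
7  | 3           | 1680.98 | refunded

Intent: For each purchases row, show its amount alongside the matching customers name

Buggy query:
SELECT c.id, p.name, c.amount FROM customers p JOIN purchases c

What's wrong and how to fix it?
Bug: Missing join condition: each purchases row is matched to all customers rows instead of just its own

Fix: Specify the join condition linking the foreign key to the parent id

Corrected query:
SELECT c.id, p.name, c.amount FROM customers p JOIN purchases c ON c.customer_id = p.id

Result:
id | name  | amount 
---+-------+--------
1  | Frank | 1497.2 
2  | Bob   | 1637.63
3  | Eve   | 1580.8 
4  | Eve   | 1036.73
5  | Bob   | 511.96 
6  | Frank | 1820.84
7  | Bob   | 1680.98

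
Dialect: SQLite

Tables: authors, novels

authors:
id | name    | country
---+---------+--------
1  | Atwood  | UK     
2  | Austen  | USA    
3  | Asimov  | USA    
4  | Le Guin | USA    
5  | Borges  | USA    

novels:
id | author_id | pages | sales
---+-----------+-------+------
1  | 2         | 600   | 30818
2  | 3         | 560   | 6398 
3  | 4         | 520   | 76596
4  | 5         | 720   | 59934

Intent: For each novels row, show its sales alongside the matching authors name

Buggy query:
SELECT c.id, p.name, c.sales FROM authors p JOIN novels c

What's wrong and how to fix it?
Bug: Missing join condition: each novels row is matched to all authors rows instead of just its own

Fix: Add ON c.author_id = p.id to the JOIN

Corrected query:
SELECT c.id, p.name, c.sales FROM authors p JOIN novels c ON c.author_id = p.id

Result:
id | name    | sales
---+---------+------
1  | Austen  | 30818
2  | Asimov  | 6398 
3  | Le Guin | 76596
4  | Borges  | 59934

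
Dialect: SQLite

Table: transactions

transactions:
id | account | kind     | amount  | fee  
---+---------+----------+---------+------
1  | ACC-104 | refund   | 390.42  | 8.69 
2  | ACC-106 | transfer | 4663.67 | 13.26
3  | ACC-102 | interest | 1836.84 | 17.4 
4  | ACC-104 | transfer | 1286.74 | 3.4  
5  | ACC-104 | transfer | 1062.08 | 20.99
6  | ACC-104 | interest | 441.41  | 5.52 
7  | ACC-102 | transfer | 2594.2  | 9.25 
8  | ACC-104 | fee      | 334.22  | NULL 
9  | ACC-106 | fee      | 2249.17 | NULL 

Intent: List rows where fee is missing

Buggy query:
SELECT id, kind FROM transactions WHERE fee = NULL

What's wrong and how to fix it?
Bug: Comparing to NULL with '=' never matches; NULL = NULL is unknown, not true

Fix: Replace '= NULL' with 'IS NULL'

Corrected query:
SELECT id, kind FROM transactions WHERE fee IS NULL

Result:
id | kind
---+-----
8  | fee 
9  | fee 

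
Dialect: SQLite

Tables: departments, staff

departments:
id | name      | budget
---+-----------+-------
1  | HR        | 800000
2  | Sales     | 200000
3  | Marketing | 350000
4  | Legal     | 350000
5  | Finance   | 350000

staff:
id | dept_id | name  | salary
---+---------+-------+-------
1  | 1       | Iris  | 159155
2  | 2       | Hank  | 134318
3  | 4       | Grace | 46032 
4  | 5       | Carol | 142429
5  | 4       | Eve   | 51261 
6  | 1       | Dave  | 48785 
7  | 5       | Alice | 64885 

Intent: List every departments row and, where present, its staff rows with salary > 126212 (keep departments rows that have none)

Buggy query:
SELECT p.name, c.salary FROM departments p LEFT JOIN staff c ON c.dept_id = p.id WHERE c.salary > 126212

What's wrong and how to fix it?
Bug: A WHERE condition on the right-hand table after LEFT JOIN drops unmatched parents

Fix: Move the right-table condition into the ON clause so unmatched parents are kept

Corrected query:
SELECT p.name, c.salary FROM departments p LEFT JOIN staff c ON c.dept_id = p.id AND c.salary > 126212

Result:
name      | salary
----------+-------
HR        | 159155
Sales     | 134318
Marketing | NULL  
Legal     | NULL  
Finance   | 142429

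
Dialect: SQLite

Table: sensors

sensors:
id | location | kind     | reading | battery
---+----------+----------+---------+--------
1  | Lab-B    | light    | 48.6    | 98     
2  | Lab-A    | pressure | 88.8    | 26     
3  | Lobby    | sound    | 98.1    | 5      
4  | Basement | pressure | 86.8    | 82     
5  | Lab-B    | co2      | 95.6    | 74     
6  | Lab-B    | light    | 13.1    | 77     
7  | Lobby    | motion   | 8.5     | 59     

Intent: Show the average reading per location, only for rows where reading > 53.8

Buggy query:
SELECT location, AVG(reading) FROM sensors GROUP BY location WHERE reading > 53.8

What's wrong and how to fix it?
Bug: Row-level WHERE must come before GROUP BY in the clause order

Fix: Place WHERE between FROM and GROUP BY

Corrected query:
SELECT location, AVG(reading) FROM sensors WHERE reading > 53.8 GROUP BY location

Result:
location | AVG(reading)
---------+-------------
Basement | 86.8        
Lab-A    | 88.8        
Lab-B    | 95.6        
Lobby    | 98.1        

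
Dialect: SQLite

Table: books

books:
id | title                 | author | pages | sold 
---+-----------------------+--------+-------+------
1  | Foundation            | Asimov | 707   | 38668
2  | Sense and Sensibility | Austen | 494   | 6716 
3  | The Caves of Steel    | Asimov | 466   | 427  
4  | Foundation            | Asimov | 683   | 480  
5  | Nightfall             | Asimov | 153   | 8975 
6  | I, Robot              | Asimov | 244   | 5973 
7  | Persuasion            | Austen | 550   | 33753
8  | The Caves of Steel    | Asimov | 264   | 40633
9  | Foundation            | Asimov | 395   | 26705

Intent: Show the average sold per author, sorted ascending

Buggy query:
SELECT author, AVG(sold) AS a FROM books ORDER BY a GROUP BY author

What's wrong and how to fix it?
Bug: GROUP BY must precede ORDER BY

Fix: Move ORDER BY to the end, after GROUP BY

Corrected query:
SELECT author, AVG(sold) AS a FROM books GROUP BY author ORDER BY a

Result:
author | a           
-------+-------------
Asimov | 17408.714286
Austen | 20234.5     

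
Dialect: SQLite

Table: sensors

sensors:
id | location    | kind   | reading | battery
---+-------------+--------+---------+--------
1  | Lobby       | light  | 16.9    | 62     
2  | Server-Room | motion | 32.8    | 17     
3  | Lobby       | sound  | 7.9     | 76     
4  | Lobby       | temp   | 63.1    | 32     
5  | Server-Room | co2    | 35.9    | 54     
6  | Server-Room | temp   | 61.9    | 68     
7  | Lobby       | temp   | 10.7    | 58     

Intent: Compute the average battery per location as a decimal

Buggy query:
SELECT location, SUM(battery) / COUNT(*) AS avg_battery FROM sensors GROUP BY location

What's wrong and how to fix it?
Bug: Both operands are integers, so '/' performs integer division and truncates

Fix: Multiply by 1.0 (or CAST to REAL) to force floating-point division

Corrected query:
SELECT location, SUM(battery) * 1.0 / COUNT(*) AS avg_battery FROM sensors GROUP BY location

Result:
location    | avg_battery
------------+------------
Lobby       | 57         
Server-Room | 46.333333  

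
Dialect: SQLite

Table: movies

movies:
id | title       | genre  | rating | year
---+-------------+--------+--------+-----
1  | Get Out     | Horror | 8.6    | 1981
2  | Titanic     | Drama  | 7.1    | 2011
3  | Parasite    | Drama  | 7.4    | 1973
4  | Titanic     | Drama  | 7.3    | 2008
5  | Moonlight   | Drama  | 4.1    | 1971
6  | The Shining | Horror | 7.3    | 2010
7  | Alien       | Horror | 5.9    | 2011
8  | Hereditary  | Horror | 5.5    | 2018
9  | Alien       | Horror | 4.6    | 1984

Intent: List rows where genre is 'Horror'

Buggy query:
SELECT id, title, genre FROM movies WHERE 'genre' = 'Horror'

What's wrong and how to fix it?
Bug: Single quotes denote string literals in SQL; the column name is being compared as a constant string

Fix: Remove the quotes around the column name (or use double quotes for an identifier)

Corrected query:
SELECT id, title, genre FROM movies WHERE genre = 'Horror'

Result:
id | title       | genre 
---+-------------+-------
1  | Get Out     | Horror
6  | The Shining | Horror
7  | Alien       | Horror
8  | Hereditary  | Horror
9  | Alien       | Horror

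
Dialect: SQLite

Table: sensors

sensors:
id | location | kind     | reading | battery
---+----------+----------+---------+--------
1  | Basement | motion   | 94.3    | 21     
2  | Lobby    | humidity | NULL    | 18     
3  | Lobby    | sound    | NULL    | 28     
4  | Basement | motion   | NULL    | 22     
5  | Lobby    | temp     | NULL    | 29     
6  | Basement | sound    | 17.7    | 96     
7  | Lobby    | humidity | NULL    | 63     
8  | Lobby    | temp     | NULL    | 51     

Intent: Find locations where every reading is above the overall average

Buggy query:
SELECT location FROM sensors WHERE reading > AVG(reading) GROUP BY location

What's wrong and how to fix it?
Bug: WHERE evaluates per row before aggregation, so AVG() is unavailable

Fix: Use a subquery for AVG and a HAVING MIN(...) filter so the condition holds for every row in the group

Corrected query:
SELECT location FROM sensors GROUP BY location HAVING MIN(reading) > (SELECT AVG(reading) FROM sensors)

Result:
(no rows)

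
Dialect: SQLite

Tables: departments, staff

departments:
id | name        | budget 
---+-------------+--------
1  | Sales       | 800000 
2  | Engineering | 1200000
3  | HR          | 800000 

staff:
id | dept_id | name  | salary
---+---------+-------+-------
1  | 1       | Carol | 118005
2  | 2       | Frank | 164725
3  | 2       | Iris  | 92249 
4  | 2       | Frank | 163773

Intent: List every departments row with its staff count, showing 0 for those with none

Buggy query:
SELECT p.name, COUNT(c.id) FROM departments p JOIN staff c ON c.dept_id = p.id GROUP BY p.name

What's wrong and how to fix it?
Bug: An inner join excludes parents with zero children

Fix: Switch to LEFT JOIN to retain unmatched parent rows

Corrected query:
SELECT p.name, COUNT(c.id) FROM departments p LEFT JOIN staff c ON c.dept_id = p.id GROUP BY p.name

Result:
name        | COUNT(c.id)
------------+------------
Engineering | 3          
HR          | 0          
Sales       | 1          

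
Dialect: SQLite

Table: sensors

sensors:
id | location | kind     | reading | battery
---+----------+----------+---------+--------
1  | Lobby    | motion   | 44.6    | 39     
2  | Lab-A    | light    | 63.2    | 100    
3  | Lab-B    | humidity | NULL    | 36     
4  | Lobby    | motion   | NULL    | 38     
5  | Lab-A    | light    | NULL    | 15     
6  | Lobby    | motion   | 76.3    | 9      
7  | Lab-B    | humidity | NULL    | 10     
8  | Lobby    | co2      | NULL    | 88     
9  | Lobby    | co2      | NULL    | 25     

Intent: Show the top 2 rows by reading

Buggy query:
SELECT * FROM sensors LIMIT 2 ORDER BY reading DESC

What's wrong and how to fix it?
Bug: ORDER BY cannot follow LIMIT; LIMIT is the final clause

Fix: Sort with ORDER BY, then apply LIMIT

Corrected query:
SELECT * FROM sensors ORDER BY reading DESC LIMIT 2

Result:
id | location | kind   | reading | battery
---+----------+--------+---------+--------
6  | Lobby    | motion | 76.3    | 9      
2  | Lab-A    | light  | 63.2    | 100    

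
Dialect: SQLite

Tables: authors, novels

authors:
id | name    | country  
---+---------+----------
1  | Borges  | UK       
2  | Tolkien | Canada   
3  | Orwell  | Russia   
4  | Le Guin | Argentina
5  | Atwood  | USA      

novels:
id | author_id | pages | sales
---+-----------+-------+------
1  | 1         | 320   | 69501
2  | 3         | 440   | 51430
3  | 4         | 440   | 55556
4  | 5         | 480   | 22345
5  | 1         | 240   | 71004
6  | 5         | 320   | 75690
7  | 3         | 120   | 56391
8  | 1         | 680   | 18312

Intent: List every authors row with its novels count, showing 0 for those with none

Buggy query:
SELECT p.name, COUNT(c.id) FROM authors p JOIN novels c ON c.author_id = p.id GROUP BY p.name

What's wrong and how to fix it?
Bug: An inner join excludes parents with zero children

Fix: Switch to LEFT JOIN to retain unmatched parent rows

Corrected query:
SELECT p.name, COUNT(c.id) FROM authors p LEFT JOIN novels c ON c.author_id = p.id GROUP BY p.name

Result:
name    | COUNT(c.id)
--------+------------
Atwood  | 2          
Borges  | 3          
Le Guin | 1          
Orwell  | 2          
Tolkien | 0          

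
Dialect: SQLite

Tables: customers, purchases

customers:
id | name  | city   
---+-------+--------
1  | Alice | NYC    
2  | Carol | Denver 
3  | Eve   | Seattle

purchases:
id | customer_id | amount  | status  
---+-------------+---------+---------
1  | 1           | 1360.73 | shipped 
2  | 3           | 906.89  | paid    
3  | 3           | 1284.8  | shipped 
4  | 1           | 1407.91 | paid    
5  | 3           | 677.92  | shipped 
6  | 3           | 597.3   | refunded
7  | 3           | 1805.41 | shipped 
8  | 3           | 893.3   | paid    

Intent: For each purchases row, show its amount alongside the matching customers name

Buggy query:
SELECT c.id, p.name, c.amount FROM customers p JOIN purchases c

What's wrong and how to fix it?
Bug: JOIN with no ON clause produces a cartesian product; every purchases row pairs with every customers row

Fix: Specify the join condition linking the foreign key to the parent id

Corrected query:
SELECT c.id, p.name, c.amount FROM customers p JOIN purchases c ON c.customer_id = p.id

Result:
id | name  | amount 
---+-------+--------
1  | Alice | 1360.73
2  | Eve   | 906.89 
3  | Eve   | 1284.8 
4  | Alice | 1407.91
5  | Eve   | 677.92 
6  | Eve   | 597.3  
7  | Eve   | 1805.41
8  | Eve   | 893.3  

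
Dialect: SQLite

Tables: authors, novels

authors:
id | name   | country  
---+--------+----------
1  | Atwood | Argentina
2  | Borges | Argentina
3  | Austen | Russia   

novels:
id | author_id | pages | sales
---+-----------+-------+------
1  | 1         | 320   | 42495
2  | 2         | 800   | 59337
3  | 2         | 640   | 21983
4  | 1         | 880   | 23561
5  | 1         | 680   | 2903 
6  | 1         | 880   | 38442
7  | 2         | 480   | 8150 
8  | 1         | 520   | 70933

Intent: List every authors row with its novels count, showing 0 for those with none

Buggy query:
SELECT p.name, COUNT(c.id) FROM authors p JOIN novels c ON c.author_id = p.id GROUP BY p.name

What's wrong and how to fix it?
Bug: INNER JOIN drops authors rows that have no matching novels rows

Fix: Switch to LEFT JOIN to retain unmatched parent rows

Corrected query:
SELECT p.name, COUNT(c.id) FROM authors p LEFT JOIN novels c ON c.author_id = p.id GROUP BY p.name

Result:
name   | COUNT(c.id)
-------+------------
Atwood | 5          
Austen | 0          
Borges | 3          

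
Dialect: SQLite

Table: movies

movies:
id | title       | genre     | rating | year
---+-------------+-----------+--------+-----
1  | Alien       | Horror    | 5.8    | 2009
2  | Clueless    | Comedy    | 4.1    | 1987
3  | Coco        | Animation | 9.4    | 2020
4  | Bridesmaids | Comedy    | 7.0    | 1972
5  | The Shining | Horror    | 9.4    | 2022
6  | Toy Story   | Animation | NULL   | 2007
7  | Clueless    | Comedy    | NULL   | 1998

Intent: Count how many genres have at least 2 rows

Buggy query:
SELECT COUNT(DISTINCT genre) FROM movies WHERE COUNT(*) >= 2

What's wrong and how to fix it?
Bug: COUNT(*) cannot appear in WHERE; the per-group count doesn't exist yet

Fix: Group first with HAVING COUNT(*) >= 2, then COUNT the resulting groups

Corrected query:
SELECT COUNT(*) FROM (SELECT genre FROM movies GROUP BY genre HAVING COUNT(*) >= 2)

Result:
COUNT(*)
--------
3       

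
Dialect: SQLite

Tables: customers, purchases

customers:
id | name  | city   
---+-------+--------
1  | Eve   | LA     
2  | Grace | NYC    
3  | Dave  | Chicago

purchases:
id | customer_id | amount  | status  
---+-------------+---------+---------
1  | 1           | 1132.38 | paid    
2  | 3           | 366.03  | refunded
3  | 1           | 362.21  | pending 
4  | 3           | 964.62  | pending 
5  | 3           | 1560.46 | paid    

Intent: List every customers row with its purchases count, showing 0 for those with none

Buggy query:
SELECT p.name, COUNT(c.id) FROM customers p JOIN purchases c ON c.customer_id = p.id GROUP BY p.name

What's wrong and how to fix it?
Bug: INNER JOIN drops customers rows that have no matching purchases rows

Fix: Use LEFT JOIN so parents without children still appear (COUNT(c.id) gives 0)

Corrected query:
SELECT p.name, COUNT(c.id) FROM customers p LEFT JOIN purchases c ON c.customer_id = p.id GROUP BY p.name

Result:
name  | COUNT(c.id)
------+------------
Dave  | 3          
Eve   | 2          
Grace | 0          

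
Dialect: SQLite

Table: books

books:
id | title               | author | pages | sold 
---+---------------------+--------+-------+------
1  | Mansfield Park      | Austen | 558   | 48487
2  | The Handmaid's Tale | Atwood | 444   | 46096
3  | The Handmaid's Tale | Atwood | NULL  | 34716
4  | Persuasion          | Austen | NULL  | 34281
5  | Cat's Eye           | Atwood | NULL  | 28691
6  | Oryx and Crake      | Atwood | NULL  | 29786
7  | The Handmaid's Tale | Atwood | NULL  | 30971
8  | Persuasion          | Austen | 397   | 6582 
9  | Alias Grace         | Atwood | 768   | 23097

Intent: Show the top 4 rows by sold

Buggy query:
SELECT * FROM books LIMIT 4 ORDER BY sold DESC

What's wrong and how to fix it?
Bug: LIMIT must come after ORDER BY

Fix: Swap the clauses: ORDER BY first, then LIMIT

Corrected query:
SELECT * FROM books ORDER BY sold DESC LIMIT 4

Result:
id | title               | author | pages | sold 
---+---------------------+--------+-------+------
1  | Mansfield Park      | Austen | 558   | 48487
2  | The Handmaid's Tale | Atwood | 444   | 46096
3  | The Handmaid's Tale | Atwood | NULL  | 34716
4  | Persuasion          | Austen | NULL  | 34281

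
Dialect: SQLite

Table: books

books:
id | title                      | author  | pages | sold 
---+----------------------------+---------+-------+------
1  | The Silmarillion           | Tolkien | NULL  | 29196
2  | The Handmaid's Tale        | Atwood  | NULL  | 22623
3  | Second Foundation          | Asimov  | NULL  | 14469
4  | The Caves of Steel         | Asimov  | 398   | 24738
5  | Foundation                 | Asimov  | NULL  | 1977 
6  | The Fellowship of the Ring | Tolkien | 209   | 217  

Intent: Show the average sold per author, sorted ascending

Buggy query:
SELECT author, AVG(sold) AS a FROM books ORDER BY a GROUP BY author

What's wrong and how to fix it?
Bug: GROUP BY must precede ORDER BY

Fix: Reorder: SELECT … FROM … GROUP BY … ORDER BY …

Corrected query:
SELECT author, AVG(sold) AS a FROM books GROUP BY author ORDER BY a

Result:
author  | a      
--------+--------
Asimov  | 13728  
Tolkien | 14706.5
Atwood  | 22623  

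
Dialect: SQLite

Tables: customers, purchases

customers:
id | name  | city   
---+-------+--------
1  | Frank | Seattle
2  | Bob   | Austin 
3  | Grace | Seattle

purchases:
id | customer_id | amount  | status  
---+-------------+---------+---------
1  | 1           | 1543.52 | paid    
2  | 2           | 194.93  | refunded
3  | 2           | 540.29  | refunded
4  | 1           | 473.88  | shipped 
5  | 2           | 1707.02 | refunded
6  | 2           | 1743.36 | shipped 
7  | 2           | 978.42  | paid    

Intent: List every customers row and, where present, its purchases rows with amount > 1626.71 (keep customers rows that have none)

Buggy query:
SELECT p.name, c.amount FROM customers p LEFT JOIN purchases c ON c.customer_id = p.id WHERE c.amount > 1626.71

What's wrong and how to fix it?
Bug: A WHERE condition on the right-hand table after LEFT JOIN drops unmatched parents

Fix: Put 'c.amount > 1626.71' in the JOIN's ON clause instead of WHERE

Corrected query:
SELECT p.name, c.amount FROM customers p LEFT JOIN purchases c ON c.customer_id = p.id AND c.amount > 1626.71

Result:
name  | amount 
------+--------
Frank | NULL   
Bob   | 1707.02
Bob   | 1743.36
Grace | NULL   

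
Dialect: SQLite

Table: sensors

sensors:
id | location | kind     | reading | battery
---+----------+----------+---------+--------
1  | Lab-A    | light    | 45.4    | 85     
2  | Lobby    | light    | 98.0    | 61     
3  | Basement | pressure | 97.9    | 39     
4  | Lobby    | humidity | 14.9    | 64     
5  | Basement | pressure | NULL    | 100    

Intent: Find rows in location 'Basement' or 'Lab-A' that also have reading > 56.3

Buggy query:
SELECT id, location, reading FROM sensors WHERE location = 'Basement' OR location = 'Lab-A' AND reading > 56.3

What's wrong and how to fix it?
Bug: AND binds tighter than OR, so this parses as location = 'Basement' OR (location = 'Lab-A' AND reading > 56.3)

Fix: Group the OR with parentheses (or use IN), then AND the threshold

Corrected query:
SELECT id, location, reading FROM sensors WHERE (location = 'Basement' OR location = 'Lab-A') AND reading > 56.3

Result:
id | location | reading
---+----------+--------
3  | Basement | 97.9   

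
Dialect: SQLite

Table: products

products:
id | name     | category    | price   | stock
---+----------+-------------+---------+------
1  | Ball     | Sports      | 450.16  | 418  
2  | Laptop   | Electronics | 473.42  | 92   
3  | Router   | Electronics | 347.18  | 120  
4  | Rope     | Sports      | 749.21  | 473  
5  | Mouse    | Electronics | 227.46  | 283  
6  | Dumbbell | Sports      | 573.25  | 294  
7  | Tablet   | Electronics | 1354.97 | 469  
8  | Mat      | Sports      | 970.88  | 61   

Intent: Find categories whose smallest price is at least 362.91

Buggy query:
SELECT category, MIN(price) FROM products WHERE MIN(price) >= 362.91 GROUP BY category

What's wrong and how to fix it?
Bug: Aggregates like MIN are computed per group after WHERE runs

Fix: Replace WHERE with HAVING after the GROUP BY

Corrected query:
SELECT category, MIN(price) FROM products GROUP BY category HAVING MIN(price) >= 362.91

Result:
category | MIN(price)
---------+-----------
Sports   | 450.16    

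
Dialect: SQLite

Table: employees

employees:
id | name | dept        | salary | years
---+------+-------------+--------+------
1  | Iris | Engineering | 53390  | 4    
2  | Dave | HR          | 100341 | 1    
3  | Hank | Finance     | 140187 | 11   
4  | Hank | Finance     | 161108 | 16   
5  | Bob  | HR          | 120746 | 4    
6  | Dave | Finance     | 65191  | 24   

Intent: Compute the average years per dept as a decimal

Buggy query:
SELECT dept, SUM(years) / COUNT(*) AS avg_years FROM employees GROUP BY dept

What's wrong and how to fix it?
Bug: Both operands are integers, so '/' performs integer division and truncates

Fix: Cast one side to REAL so the division keeps the fractional part

Corrected query:
SELECT dept, SUM(years) * 1.0 / COUNT(*) AS avg_years FROM employees GROUP BY dept

Result:
dept        | avg_years
------------+----------
Engineering | 4        
Finance     | 17       
HR          | 2.5      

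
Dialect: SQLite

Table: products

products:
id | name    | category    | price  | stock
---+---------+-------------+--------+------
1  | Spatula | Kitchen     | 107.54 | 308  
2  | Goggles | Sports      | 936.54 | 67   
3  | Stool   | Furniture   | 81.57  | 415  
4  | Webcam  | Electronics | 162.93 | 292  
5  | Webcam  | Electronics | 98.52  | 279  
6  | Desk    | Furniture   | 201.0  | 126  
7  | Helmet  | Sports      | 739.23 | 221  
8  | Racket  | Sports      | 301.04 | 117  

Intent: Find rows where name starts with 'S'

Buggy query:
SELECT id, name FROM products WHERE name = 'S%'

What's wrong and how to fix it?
Bug: Wildcards only work with LIKE; '=' treats '%' as a literal character

Fix: Use LIKE for wildcard pattern matching

Corrected query:
SELECT id, name FROM products WHERE name LIKE 'S%'

Result:
id | name   
---+--------
1  | Spatula
3  | Stool  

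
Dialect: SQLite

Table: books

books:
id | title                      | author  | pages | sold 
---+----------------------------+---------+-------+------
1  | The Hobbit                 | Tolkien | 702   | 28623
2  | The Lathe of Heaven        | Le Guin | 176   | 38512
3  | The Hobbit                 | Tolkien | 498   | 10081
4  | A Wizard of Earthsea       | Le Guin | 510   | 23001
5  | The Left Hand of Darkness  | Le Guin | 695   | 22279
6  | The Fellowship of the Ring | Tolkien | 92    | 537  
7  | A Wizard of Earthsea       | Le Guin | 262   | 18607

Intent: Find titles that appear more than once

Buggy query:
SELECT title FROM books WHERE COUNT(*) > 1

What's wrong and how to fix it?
Bug: COUNT(*) is an aggregate and cannot be used in WHERE

Fix: GROUP BY title, then filter groups with HAVING COUNT(*) > 1

Corrected query:
SELECT title FROM books GROUP BY title HAVING COUNT(*) > 1

Result:
title               
--------------------
A Wizard of Earthsea
The Hobbit          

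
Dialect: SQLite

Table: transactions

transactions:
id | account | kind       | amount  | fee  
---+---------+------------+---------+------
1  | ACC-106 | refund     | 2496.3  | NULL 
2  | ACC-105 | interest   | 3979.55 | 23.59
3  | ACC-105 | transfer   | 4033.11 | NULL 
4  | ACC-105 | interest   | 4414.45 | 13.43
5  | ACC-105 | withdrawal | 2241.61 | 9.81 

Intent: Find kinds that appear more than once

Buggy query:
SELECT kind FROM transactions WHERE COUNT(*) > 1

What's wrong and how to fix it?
Bug: WHERE can't reference COUNT(*); aggregates are computed after WHERE

Fix: Group first, then use HAVING for the count condition

Corrected query:
SELECT kind FROM transactions GROUP BY kind HAVING COUNT(*) > 1

Result:
kind    
--------
interest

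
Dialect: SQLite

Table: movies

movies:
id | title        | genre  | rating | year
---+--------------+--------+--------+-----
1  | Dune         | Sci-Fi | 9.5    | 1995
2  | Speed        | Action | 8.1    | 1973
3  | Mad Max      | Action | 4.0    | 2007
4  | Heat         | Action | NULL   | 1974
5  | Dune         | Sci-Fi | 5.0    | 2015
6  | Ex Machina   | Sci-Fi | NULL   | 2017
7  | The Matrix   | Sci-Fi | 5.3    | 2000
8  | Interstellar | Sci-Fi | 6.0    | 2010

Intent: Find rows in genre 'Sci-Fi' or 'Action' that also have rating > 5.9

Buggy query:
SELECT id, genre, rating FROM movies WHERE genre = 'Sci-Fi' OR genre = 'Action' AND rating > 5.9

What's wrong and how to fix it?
Bug: AND binds tighter than OR, so this parses as genre = 'Sci-Fi' OR (genre = 'Action' AND rating > 5.9)

Fix: Group the OR with parentheses (or use IN), then AND the threshold

Corrected query:
SELECT id, genre, rating FROM movies WHERE (genre = 'Sci-Fi' OR genre = 'Action') AND rating > 5.9

Result:
id | genre  | rating
---+--------+-------
1  | Sci-Fi | 9.5   
2  | Action | 8.1   
8  | Sci-Fi | 6     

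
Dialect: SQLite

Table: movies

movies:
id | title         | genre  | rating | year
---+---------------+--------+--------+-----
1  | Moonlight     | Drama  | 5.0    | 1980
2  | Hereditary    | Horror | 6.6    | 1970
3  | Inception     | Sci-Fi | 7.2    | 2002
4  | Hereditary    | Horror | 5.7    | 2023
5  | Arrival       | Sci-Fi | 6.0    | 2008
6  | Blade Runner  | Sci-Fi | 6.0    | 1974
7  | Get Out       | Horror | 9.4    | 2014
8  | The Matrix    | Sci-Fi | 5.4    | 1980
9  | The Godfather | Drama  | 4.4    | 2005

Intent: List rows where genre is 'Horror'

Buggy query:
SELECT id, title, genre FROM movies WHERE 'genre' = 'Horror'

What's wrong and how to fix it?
Bug: Single quotes denote string literals in SQL; the column name is being compared as a constant string

Fix: Remove the quotes around the column name (or use double quotes for an identifier)

Corrected query:
SELECT id, title, genre FROM movies WHERE genre = 'Horror'

Result:
id | title      | genre 
---+------------+-------
2  | Hereditary | Horror
4  | Hereditary | Horror
7  | Get Out    | Horror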